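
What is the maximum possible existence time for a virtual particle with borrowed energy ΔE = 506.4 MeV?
6.499 × 10^-25 s

Using the energy-time uncertainty principle:
ΔEΔt ≥ ℏ/2

For a virtual particle borrowing energy ΔE, the maximum lifetime is:
Δt_max = ℏ/(2ΔE)

Converting energy:
ΔE = 506.4 MeV = 8.113e-11 J

Δt_max = (1.055e-34 J·s) / (2 × 8.113e-11 J)
Δt_max = 6.499e-25 s = 6.499 × 10^-25 s

Virtual particles with higher borrowed energy exist for shorter times.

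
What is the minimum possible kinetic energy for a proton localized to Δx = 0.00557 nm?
167.203 meV

Localizing a particle requires giving it sufficient momentum uncertainty:

1. From uncertainty principle: Δp ≥ ℏ/(2Δx)
   Δp_min = (1.055e-34 J·s) / (2 × 5.570e-12 m)
   Δp_min = 9.467e-24 kg·m/s

2. This momentum uncertainty corresponds to kinetic energy:
   KE ≈ (Δp)²/(2m) = (9.467e-24)²/(2 × 1.673e-27 kg)
   KE = 2.679e-20 J = 167.203 meV

Tighter localization requires more energy.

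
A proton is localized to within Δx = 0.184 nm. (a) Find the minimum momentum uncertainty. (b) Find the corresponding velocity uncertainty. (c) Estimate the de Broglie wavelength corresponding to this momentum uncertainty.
(a) Δp_min = 2.866 × 10^-25 kg·m/s
(b) Δv_min = 171.329 m/s
(c) λ_dB = 2.312 nm

Step-by-step:

(a) From the uncertainty principle:
Δp_min = ℏ/(2Δx) = (1.055e-34 J·s)/(2 × 1.840e-10 m) = 2.866e-25 kg·m/s

(b) The velocity uncertainty:
Δv = Δp/m = (2.866e-25 kg·m/s)/(1.673e-27 kg) = 1.713e+02 m/s = 171.329 m/s

(c) The de Broglie wavelength for this momentum:
λ = h/p = (6.626e-34 J·s)/(2.866e-25 kg·m/s) = 2.312e-09 m = 2.312 nm

Note: The de Broglie wavelength is comparable to the localization size, as expected from wave-particle duality.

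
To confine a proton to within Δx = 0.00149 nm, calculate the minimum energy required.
2.337 eV

Localizing a particle requires giving it sufficient momentum uncertainty:

1. From uncertainty principle: Δp ≥ ℏ/(2Δx)
   Δp_min = (1.055e-34 J·s) / (2 × 1.490e-12 m)
   Δp_min = 3.539e-23 kg·m/s

2. This momentum uncertainty corresponds to kinetic energy:
   KE ≈ (Δp)²/(2m) = (3.539e-23)²/(2 × 1.673e-27 kg)
   KE = 3.744e-19 J = 2.337 eV

Tighter localization requires more energy.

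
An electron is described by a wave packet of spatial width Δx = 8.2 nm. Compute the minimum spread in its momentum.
6.430 × 10^-27 kg·m/s

For a wave packet, the spatial width Δx and momentum spread Δp are related by the uncertainty principle:
ΔxΔp ≥ ℏ/2

The minimum momentum spread is:
Δp_min = ℏ/(2Δx)
Δp_min = (1.055e-34 J·s) / (2 × 8.200e-09 m)
Δp_min = 6.430e-27 kg·m/s

A wave packet cannot have both a well-defined position and well-defined momentum.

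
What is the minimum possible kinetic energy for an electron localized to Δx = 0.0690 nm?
2.001 eV

Localizing a particle requires giving it sufficient momentum uncertainty:

1. From uncertainty principle: Δp ≥ ℏ/(2Δx)
   Δp_min = (1.055e-34 J·s) / (2 × 6.900e-11 m)
   Δp_min = 7.642e-25 kg·m/s

2. This momentum uncertainty corresponds to kinetic energy:
   KE ≈ (Δp)²/(2m) = (7.642e-25)²/(2 × 9.109e-31 kg)
   KE = 3.205e-19 J = 2.001 eV

Tighter localization requires more energy.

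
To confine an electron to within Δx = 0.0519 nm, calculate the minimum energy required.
3.536 eV

Localizing a particle requires giving it sufficient momentum uncertainty:

1. From uncertainty principle: Δp ≥ ℏ/(2Δx)
   Δp_min = (1.055e-34 J·s) / (2 × 5.190e-11 m)
   Δp_min = 1.016e-24 kg·m/s

2. This momentum uncertainty corresponds to kinetic energy:
   KE ≈ (Δp)²/(2m) = (1.016e-24)²/(2 × 9.109e-31 kg)
   KE = 5.666e-19 J = 3.536 eV

Tighter localization requires more energy.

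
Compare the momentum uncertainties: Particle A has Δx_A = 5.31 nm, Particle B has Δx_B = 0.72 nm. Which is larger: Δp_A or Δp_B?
Particle B has the larger minimum momentum uncertainty, by a factor of 7.37.

For each particle, the minimum momentum uncertainty is Δp_min = ℏ/(2Δx):

Particle A: Δp_A = ℏ/(2×5.310e-09 m) = 9.930e-27 kg·m/s
Particle B: Δp_B = ℏ/(2×7.200e-10 m) = 7.323e-26 kg·m/s

Ratio: Δp_B/Δp_A = 7.37

Since Δp_min ∝ 1/Δx, the particle with smaller position uncertainty (B) has larger momentum uncertainty.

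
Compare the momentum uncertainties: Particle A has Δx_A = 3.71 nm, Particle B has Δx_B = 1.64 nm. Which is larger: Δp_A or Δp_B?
Particle B has the larger minimum momentum uncertainty, by a factor of 2.26.

For each particle, the minimum momentum uncertainty is Δp_min = ℏ/(2Δx):

Particle A: Δp_A = ℏ/(2×3.710e-09 m) = 1.421e-26 kg·m/s
Particle B: Δp_B = ℏ/(2×1.640e-09 m) = 3.215e-26 kg·m/s

Ratio: Δp_B/Δp_A = 2.26

Since Δp_min ∝ 1/Δx, the particle with smaller position uncertainty (B) has larger momentum uncertainty.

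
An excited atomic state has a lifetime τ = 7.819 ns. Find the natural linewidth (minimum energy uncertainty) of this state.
42.091 neV

Using the energy-time uncertainty principle:
ΔEΔt ≥ ℏ/2

The lifetime τ represents the time uncertainty Δt.
The natural linewidth (minimum energy uncertainty) is:

ΔE = ℏ/(2τ)
ΔE = (1.055e-34 J·s) / (2 × 7.819e-09 s)
ΔE = 6.744e-27 J = 42.091 neV

This natural linewidth limits the precision of spectroscopic measurements.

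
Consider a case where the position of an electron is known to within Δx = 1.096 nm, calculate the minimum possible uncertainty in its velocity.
52.814 km/s

Using the Heisenberg uncertainty principle and Δp = mΔv:
ΔxΔp ≥ ℏ/2
Δx(mΔv) ≥ ℏ/2

The minimum uncertainty in velocity is:
Δv_min = ℏ/(2mΔx)
Δv_min = (1.055e-34 J·s) / (2 × 9.109e-31 kg × 1.096e-09 m)
Δv_min = 5.281e+04 m/s = 52.814 km/s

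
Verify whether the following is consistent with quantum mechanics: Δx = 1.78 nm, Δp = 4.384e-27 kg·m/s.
No, it violates the uncertainty principle (impossible measurement).

Calculate the product ΔxΔp:
ΔxΔp = (1.780e-09 m) × (4.384e-27 kg·m/s)
ΔxΔp = 7.804e-36 J·s

Compare to the minimum allowed value ℏ/2:
ℏ/2 = 5.273e-35 J·s

Since ΔxΔp = 7.804e-36 J·s < 5.273e-35 J·s = ℏ/2,
the measurement violates the uncertainty principle.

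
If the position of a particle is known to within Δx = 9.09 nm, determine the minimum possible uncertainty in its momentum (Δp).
5.801 × 10^-27 kg·m/s

Using the Heisenberg uncertainty principle:
ΔxΔp ≥ ℏ/2

The minimum uncertainty in momentum is:
Δp_min = ℏ/(2Δx)
Δp_min = (1.055e-34 J·s) / (2 × 9.090e-09 m)
Δp_min = 5.801e-27 kg·m/s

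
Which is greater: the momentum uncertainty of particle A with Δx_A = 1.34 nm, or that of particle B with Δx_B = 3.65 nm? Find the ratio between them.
Particle A has the larger minimum momentum uncertainty, by a factor of 2.72.

For each particle, the minimum momentum uncertainty is Δp_min = ℏ/(2Δx):

Particle A: Δp_A = ℏ/(2×1.340e-09 m) = 3.935e-26 kg·m/s
Particle B: Δp_B = ℏ/(2×3.650e-09 m) = 1.445e-26 kg·m/s

Ratio: Δp_A/Δp_B = 2.72

Since Δp_min ∝ 1/Δx, the particle with smaller position uncertainty (A) has larger momentum uncertainty.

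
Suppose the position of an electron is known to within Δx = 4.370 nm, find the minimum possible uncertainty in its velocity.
13.246 km/s

Using the Heisenberg uncertainty principle and Δp = mΔv:
ΔxΔp ≥ ℏ/2
Δx(mΔv) ≥ ℏ/2

The minimum uncertainty in velocity is:
Δv_min = ℏ/(2mΔx)
Δv_min = (1.055e-34 J·s) / (2 × 9.109e-31 kg × 4.370e-09 m)
Δv_min = 1.325e+04 m/s = 13.246 km/s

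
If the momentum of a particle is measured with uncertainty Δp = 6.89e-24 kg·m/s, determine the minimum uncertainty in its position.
7.653 pm

Using the Heisenberg uncertainty principle:
ΔxΔp ≥ ℏ/2

The minimum uncertainty in position is:
Δx_min = ℏ/(2Δp)
Δx_min = (1.055e-34 J·s) / (2 × 6.890e-24 kg·m/s)
Δx_min = 7.653e-12 m = 7.653 pm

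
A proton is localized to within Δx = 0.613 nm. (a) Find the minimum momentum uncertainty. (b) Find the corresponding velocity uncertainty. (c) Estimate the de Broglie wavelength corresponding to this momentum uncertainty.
(a) Δp_min = 8.602 × 10^-26 kg·m/s
(b) Δv_min = 51.427 m/s
(c) λ_dB = 7.703 nm

Step-by-step:

(a) From the uncertainty principle:
Δp_min = ℏ/(2Δx) = (1.055e-34 J·s)/(2 × 6.130e-10 m) = 8.602e-26 kg·m/s

(b) The velocity uncertainty:
Δv = Δp/m = (8.602e-26 kg·m/s)/(1.673e-27 kg) = 5.143e+01 m/s = 51.427 m/s

(c) The de Broglie wavelength for this momentum:
λ = h/p = (6.626e-34 J·s)/(8.602e-26 kg·m/s) = 7.703e-09 m = 7.703 nm

Note: The de Broglie wavelength is comparable to the localization size, as expected from wave-particle duality.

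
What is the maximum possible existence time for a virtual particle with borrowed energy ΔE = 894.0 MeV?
3.681 × 10^-25 s

Using the energy-time uncertainty principle:
ΔEΔt ≥ ℏ/2

For a virtual particle borrowing energy ΔE, the maximum lifetime is:
Δt_max = ℏ/(2ΔE)

Converting energy:
ΔE = 894.0 MeV = 1.432e-10 J

Δt_max = (1.055e-34 J·s) / (2 × 1.432e-10 J)
Δt_max = 3.681e-25 s = 3.681 × 10^-25 s

Virtual particles with higher borrowed energy exist for shorter times.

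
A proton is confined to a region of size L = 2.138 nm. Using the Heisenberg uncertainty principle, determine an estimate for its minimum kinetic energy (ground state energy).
1.135 μeV

Using the uncertainty principle to estimate ground state energy:

1. The position uncertainty is approximately the confinement size:
   Δx ≈ L = 2.138e-09 m

2. From ΔxΔp ≥ ℏ/2, the minimum momentum uncertainty is:
   Δp ≈ ℏ/(2L) = 2.466e-26 kg·m/s

3. The kinetic energy is approximately:
   KE ≈ (Δp)²/(2m) = (2.466e-26)²/(2 × 1.673e-27 kg)
   KE ≈ 1.818e-25 J = 1.135 μeV

This is an order-of-magnitude estimate of the ground state energy.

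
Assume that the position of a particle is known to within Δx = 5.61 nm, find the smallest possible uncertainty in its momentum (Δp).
9.399 × 10^-27 kg·m/s

Using the Heisenberg uncertainty principle:
ΔxΔp ≥ ℏ/2

The minimum uncertainty in momentum is:
Δp_min = ℏ/(2Δx)
Δp_min = (1.055e-34 J·s) / (2 × 5.610e-09 m)
Δp_min = 9.399e-27 kg·m/s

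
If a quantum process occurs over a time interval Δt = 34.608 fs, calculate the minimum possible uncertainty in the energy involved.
9.510 meV

Using the energy-time uncertainty principle:
ΔEΔt ≥ ℏ/2

The minimum uncertainty in energy is:
ΔE_min = ℏ/(2Δt)
ΔE_min = (1.055e-34 J·s) / (2 × 3.461e-14 s)
ΔE_min = 1.524e-21 J = 9.510 meV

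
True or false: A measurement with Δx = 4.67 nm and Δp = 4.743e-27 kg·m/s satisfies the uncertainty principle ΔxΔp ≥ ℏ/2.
No, it violates the uncertainty principle (impossible measurement).

Calculate the product ΔxΔp:
ΔxΔp = (4.670e-09 m) × (4.743e-27 kg·m/s)
ΔxΔp = 2.215e-35 J·s

Compare to the minimum allowed value ℏ/2:
ℏ/2 = 5.273e-35 J·s

Since ΔxΔp = 2.215e-35 J·s < 5.273e-35 J·s = ℏ/2,
the measurement violates the uncertainty principle.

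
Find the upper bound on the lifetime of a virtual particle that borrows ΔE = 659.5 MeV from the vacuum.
4.990 × 10^-25 s

Using the energy-time uncertainty principle:
ΔEΔt ≥ ℏ/2

For a virtual particle borrowing energy ΔE, the maximum lifetime is:
Δt_max = ℏ/(2ΔE)

Converting energy:
ΔE = 659.5 MeV = 1.057e-10 J

Δt_max = (1.055e-34 J·s) / (2 × 1.057e-10 J)
Δt_max = 4.990e-25 s = 4.990 × 10^-25 s

Virtual particles with higher borrowed energy exist for shorter times.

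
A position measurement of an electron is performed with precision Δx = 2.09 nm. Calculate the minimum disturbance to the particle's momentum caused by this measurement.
2.523 × 10^-26 kg·m/s

The uncertainty principle implies that measuring position disturbs momentum:
ΔxΔp ≥ ℏ/2

When we measure position with precision Δx, we necessarily introduce a momentum uncertainty:
Δp ≥ ℏ/(2Δx)
Δp_min = (1.055e-34 J·s) / (2 × 2.090e-09 m)
Δp_min = 2.523e-26 kg·m/s

The more precisely we measure position, the greater the momentum disturbance.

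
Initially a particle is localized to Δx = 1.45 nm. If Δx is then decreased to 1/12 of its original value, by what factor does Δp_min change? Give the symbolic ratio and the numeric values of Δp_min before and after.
Original Δp_min = 3.636 × 10^-26 kg·m/s; new Δp'_min = 4.364 × 10^-25 kg·m/s; ratio Δp'_min/Δp_min = 12.

From the uncertainty principle ΔxΔp ≥ ℏ/2, the minimum momentum uncertainty is Δp_min = ℏ/(2Δx).

Original (Δx = 1.45 nm = 1.450e-09 m):
Δp_min = (1.055e-34 J·s)/(2 × 1.450e-09 m) = 3.636e-26 kg·m/s

When Δx → (1/12)Δx:
Δp'_min = ℏ/(2 × (1/12)Δx) = 12 × ℏ/(2Δx) = 12 × Δp_min
Δp'_min = 12 × 3.636e-26 kg·m/s = 4.364e-25 kg·m/s

Since Δp_min ∝ 1/Δx, when Δx is decreased to 1/12 of its original value, Δp_min increases to 12 times its original value.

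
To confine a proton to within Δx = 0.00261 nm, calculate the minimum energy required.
761.506 meV

Localizing a particle requires giving it sufficient momentum uncertainty:

1. From uncertainty principle: Δp ≥ ℏ/(2Δx)
   Δp_min = (1.055e-34 J·s) / (2 × 2.610e-12 m)
   Δp_min = 2.020e-23 kg·m/s

2. This momentum uncertainty corresponds to kinetic energy:
   KE ≈ (Δp)²/(2m) = (2.020e-23)²/(2 × 1.673e-27 kg)
   KE = 1.220e-19 J = 761.506 meV

Tighter localization requires more energy.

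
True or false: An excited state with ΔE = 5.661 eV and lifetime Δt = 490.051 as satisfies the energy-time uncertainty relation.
Yes, it satisfies the uncertainty relation.

Calculate the product ΔEΔt:
ΔE = 5.661 eV = 9.070e-19 J
ΔEΔt = (9.070e-19 J) × (4.901e-16 s)
ΔEΔt = 4.445e-34 J·s

Compare to the minimum allowed value ℏ/2:
ℏ/2 = 5.273e-35 J·s

Since ΔEΔt = 4.445e-34 J·s ≥ 5.273e-35 J·s = ℏ/2,
this satisfies the uncertainty relation.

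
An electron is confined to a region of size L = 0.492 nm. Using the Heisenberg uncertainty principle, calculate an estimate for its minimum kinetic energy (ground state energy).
39.349 meV

Using the uncertainty principle to estimate ground state energy:

1. The position uncertainty is approximately the confinement size:
   Δx ≈ L = 4.920e-10 m

2. From ΔxΔp ≥ ℏ/2, the minimum momentum uncertainty is:
   Δp ≈ ℏ/(2L) = 1.072e-25 kg·m/s

3. The kinetic energy is approximately:
   KE ≈ (Δp)²/(2m) = (1.072e-25)²/(2 × 9.109e-31 kg)
   KE ≈ 6.304e-21 J = 39.349 meV

This is an order-of-magnitude estimate of the ground state energy.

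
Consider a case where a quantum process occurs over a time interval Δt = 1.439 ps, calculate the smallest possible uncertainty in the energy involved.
228.705 μeV

Using the energy-time uncertainty principle:
ΔEΔt ≥ ℏ/2

The minimum uncertainty in energy is:
ΔE_min = ℏ/(2Δt)
ΔE_min = (1.055e-34 J·s) / (2 × 1.439e-12 s)
ΔE_min = 3.664e-23 J = 228.705 μeV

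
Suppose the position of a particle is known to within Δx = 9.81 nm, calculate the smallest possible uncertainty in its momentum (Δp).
5.375 × 10^-27 kg·m/s

Using the Heisenberg uncertainty principle:
ΔxΔp ≥ ℏ/2

The minimum uncertainty in momentum is:
Δp_min = ℏ/(2Δx)
Δp_min = (1.055e-34 J·s) / (2 × 9.810e-09 m)
Δp_min = 5.375e-27 kg·m/s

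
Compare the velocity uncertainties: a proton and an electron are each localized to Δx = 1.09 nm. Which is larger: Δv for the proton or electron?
The electron has the larger minimum velocity uncertainty, by a ratio of 1836.2.

For both particles, Δp_min = ℏ/(2Δx) = 4.837e-26 kg·m/s (same for both).

The velocity uncertainty is Δv = Δp/m:
- proton: Δv = 4.837e-26 / 1.673e-27 = 2.892e+01 m/s = 28.922 m/s
- electron: Δv = 4.837e-26 / 9.109e-31 = 5.310e+04 m/s = 53.104 km/s

Ratio: 5.310e+04 / 2.892e+01 = 1836.2

The lighter particle has larger velocity uncertainty because Δv ∝ 1/m.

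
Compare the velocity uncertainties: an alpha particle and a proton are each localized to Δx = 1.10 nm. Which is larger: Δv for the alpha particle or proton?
The proton has the larger minimum velocity uncertainty, by a ratio of 4.0.

For both particles, Δp_min = ℏ/(2Δx) = 4.794e-26 kg·m/s (same for both).

The velocity uncertainty is Δv = Δp/m:
- alpha particle: Δv = 4.794e-26 / 6.645e-27 = 7.214e+00 m/s = 7.214 m/s
- proton: Δv = 4.794e-26 / 1.673e-27 = 2.866e+01 m/s = 28.659 m/s

Ratio: 2.866e+01 / 7.214e+00 = 4.0

The lighter particle has larger velocity uncertainty because Δv ∝ 1/m.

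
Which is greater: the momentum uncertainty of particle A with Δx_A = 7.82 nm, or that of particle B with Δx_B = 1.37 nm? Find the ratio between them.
Particle B has the larger minimum momentum uncertainty, by a factor of 5.71.

For each particle, the minimum momentum uncertainty is Δp_min = ℏ/(2Δx):

Particle A: Δp_A = ℏ/(2×7.820e-09 m) = 6.743e-27 kg·m/s
Particle B: Δp_B = ℏ/(2×1.370e-09 m) = 3.849e-26 kg·m/s

Ratio: Δp_B/Δp_A = 5.71

Since Δp_min ∝ 1/Δx, the particle with smaller position uncertainty (B) has larger momentum uncertainty.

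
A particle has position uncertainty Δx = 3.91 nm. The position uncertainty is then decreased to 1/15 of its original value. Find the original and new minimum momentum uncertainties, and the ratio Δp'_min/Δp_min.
Original Δp_min = 1.349 × 10^-26 kg·m/s; new Δp'_min = 2.023 × 10^-25 kg·m/s; ratio Δp'_min/Δp_min = 15.

From the uncertainty principle ΔxΔp ≥ ℏ/2, the minimum momentum uncertainty is Δp_min = ℏ/(2Δx).

Original (Δx = 3.91 nm = 3.910e-09 m):
Δp_min = (1.055e-34 J·s)/(2 × 3.910e-09 m) = 1.349e-26 kg·m/s

When Δx → (1/15)Δx:
Δp'_min = ℏ/(2 × (1/15)Δx) = 15 × ℏ/(2Δx) = 15 × Δp_min
Δp'_min = 15 × 1.349e-26 kg·m/s = 2.023e-25 kg·m/s

Since Δp_min ∝ 1/Δx, when Δx is decreased to 1/15 of its original value, Δp_min increases to 15 times its original value.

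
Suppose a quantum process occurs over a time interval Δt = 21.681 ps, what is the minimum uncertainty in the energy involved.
15.179 μeV

Using the energy-time uncertainty principle:
ΔEΔt ≥ ℏ/2

The minimum uncertainty in energy is:
ΔE_min = ℏ/(2Δt)
ΔE_min = (1.055e-34 J·s) / (2 × 2.168e-11 s)
ΔE_min = 2.432e-24 J = 15.179 μeV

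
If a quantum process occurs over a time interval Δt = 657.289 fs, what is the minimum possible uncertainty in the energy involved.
500.702 μeV

Using the energy-time uncertainty principle:
ΔEΔt ≥ ℏ/2

The minimum uncertainty in energy is:
ΔE_min = ℏ/(2Δt)
ΔE_min = (1.055e-34 J·s) / (2 × 6.573e-13 s)
ΔE_min = 8.022e-23 J = 500.702 μeV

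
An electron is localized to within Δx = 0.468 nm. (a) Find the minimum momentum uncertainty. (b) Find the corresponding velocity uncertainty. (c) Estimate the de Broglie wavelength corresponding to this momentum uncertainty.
(a) Δp_min = 1.127 × 10^-25 kg·m/s
(b) Δv_min = 123.683 km/s
(c) λ_dB = 5.881 nm

Step-by-step:

(a) From the uncertainty principle:
Δp_min = ℏ/(2Δx) = (1.055e-34 J·s)/(2 × 4.680e-10 m) = 1.127e-25 kg·m/s

(b) The velocity uncertainty:
Δv = Δp/m = (1.127e-25 kg·m/s)/(9.109e-31 kg) = 1.237e+05 m/s = 123.683 km/s

(c) The de Broglie wavelength for this momentum:
λ = h/p = (6.626e-34 J·s)/(1.127e-25 kg·m/s) = 5.881e-09 m = 5.881 nm

Note: The de Broglie wavelength is comparable to the localization size, as expected from wave-particle duality.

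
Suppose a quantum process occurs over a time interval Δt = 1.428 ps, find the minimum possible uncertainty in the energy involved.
230.466 μeV

Using the energy-time uncertainty principle:
ΔEΔt ≥ ℏ/2

The minimum uncertainty in energy is:
ΔE_min = ℏ/(2Δt)
ΔE_min = (1.055e-34 J·s) / (2 × 1.428e-12 s)
ΔE_min = 3.692e-23 J = 230.466 μeV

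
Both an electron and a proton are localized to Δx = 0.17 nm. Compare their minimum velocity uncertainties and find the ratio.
The electron has the larger minimum velocity uncertainty, by a ratio of 1836.2.

For both particles, Δp_min = ℏ/(2Δx) = 3.102e-25 kg·m/s (same for both).

The velocity uncertainty is Δv = Δp/m:
- electron: Δv = 3.102e-25 / 9.109e-31 = 3.405e+05 m/s = 340.493 km/s
- proton: Δv = 3.102e-25 / 1.673e-27 = 1.854e+02 m/s = 185.438 m/s

Ratio: 3.405e+05 / 1.854e+02 = 1836.2

The lighter particle has larger velocity uncertainty because Δv ∝ 1/m.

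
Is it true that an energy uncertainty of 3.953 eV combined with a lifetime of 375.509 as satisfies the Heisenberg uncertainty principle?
Yes, it satisfies the uncertainty relation.

Calculate the product ΔEΔt:
ΔE = 3.953 eV = 6.333e-19 J
ΔEΔt = (6.333e-19 J) × (3.755e-16 s)
ΔEΔt = 2.378e-34 J·s

Compare to the minimum allowed value ℏ/2:
ℏ/2 = 5.273e-35 J·s

Since ΔEΔt = 2.378e-34 J·s ≥ 5.273e-35 J·s = ℏ/2,
this satisfies the uncertainty relation.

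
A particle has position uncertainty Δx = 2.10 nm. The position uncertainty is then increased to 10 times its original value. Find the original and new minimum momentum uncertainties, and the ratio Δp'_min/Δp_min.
Original Δp_min = 2.511 × 10^-26 kg·m/s; new Δp'_min = 2.511 × 10^-27 kg·m/s; ratio Δp'_min/Δp_min = 1/10.

From the uncertainty principle ΔxΔp ≥ ℏ/2, the minimum momentum uncertainty is Δp_min = ℏ/(2Δx).

Original (Δx = 2.10 nm = 2.100e-09 m):
Δp_min = (1.055e-34 J·s)/(2 × 2.100e-09 m) = 2.511e-26 kg·m/s

When Δx → 10Δx:
Δp'_min = ℏ/(2 × 10Δx) = (1/10) × ℏ/(2Δx) = (1/10) × Δp_min
Δp'_min = 1/10 × 2.511e-26 kg·m/s = 2.511e-27 kg·m/s

Since Δp_min ∝ 1/Δx, when Δx is increased to 10 times its original value, Δp_min decreases to 1/10 of its original value.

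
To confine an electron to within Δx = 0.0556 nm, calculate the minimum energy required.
3.081 eV

Localizing a particle requires giving it sufficient momentum uncertainty:

1. From uncertainty principle: Δp ≥ ℏ/(2Δx)
   Δp_min = (1.055e-34 J·s) / (2 × 5.560e-11 m)
   Δp_min = 9.484e-25 kg·m/s

2. This momentum uncertainty corresponds to kinetic energy:
   KE ≈ (Δp)²/(2m) = (9.484e-25)²/(2 × 9.109e-31 kg)
   KE = 4.937e-19 J = 3.081 eV

Tighter localization requires more energy.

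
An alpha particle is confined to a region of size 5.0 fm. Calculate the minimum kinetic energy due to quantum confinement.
52.232 keV

Using the uncertainty principle:

1. Position uncertainty: Δx ≈ 5.000e-15 m
2. Minimum momentum uncertainty: Δp = ℏ/(2Δx) = 1.055e-20 kg·m/s
3. Minimum kinetic energy:
   KE = (Δp)²/(2m) = (1.055e-20)²/(2 × 6.645e-27 kg)
   KE = 8.369e-15 J = 52.232 keV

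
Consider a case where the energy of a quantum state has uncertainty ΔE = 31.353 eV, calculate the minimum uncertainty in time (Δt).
10.497 as

Using the energy-time uncertainty principle:
ΔEΔt ≥ ℏ/2

The minimum uncertainty in time is:
Δt_min = ℏ/(2ΔE)
Δt_min = (1.055e-34 J·s) / (2 × 5.023e-18 J)
Δt_min = 1.050e-17 s = 10.497 as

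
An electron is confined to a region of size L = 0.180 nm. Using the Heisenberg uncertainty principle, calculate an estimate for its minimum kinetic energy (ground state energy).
293.980 meV

Using the uncertainty principle to estimate ground state energy:

1. The position uncertainty is approximately the confinement size:
   Δx ≈ L = 1.800e-10 m

2. From ΔxΔp ≥ ℏ/2, the minimum momentum uncertainty is:
   Δp ≈ ℏ/(2L) = 2.929e-25 kg·m/s

3. The kinetic energy is approximately:
   KE ≈ (Δp)²/(2m) = (2.929e-25)²/(2 × 9.109e-31 kg)
   KE ≈ 4.710e-20 J = 293.980 meV

This is an order-of-magnitude estimate of the ground state energy.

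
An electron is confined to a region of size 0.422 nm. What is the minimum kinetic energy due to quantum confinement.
53.486 meV

Using the uncertainty principle:

1. Position uncertainty: Δx ≈ 4.220e-10 m
2. Minimum momentum uncertainty: Δp = ℏ/(2Δx) = 1.249e-25 kg·m/s
3. Minimum kinetic energy:
   KE = (Δp)²/(2m) = (1.249e-25)²/(2 × 9.109e-31 kg)
   KE = 8.569e-21 J = 53.486 meV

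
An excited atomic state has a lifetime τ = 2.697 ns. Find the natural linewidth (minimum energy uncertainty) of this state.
122.027 neV

Using the energy-time uncertainty principle:
ΔEΔt ≥ ℏ/2

The lifetime τ represents the time uncertainty Δt.
The natural linewidth (minimum energy uncertainty) is:

ΔE = ℏ/(2τ)
ΔE = (1.055e-34 J·s) / (2 × 2.697e-09 s)
ΔE = 1.955e-26 J = 122.027 neV

This natural linewidth limits the precision of spectroscopic measurements.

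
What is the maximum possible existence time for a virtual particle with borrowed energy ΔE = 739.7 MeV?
4.449 × 10^-25 s

Using the energy-time uncertainty principle:
ΔEΔt ≥ ℏ/2

For a virtual particle borrowing energy ΔE, the maximum lifetime is:
Δt_max = ℏ/(2ΔE)

Converting energy:
ΔE = 739.7 MeV = 1.185e-10 J

Δt_max = (1.055e-34 J·s) / (2 × 1.185e-10 J)
Δt_max = 4.449e-25 s = 4.449 × 10^-25 s

Virtual particles with higher borrowed energy exist for shorter times.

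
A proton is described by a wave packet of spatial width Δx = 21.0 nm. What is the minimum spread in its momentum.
2.511 × 10^-27 kg·m/s

For a wave packet, the spatial width Δx and momentum spread Δp are related by the uncertainty principle:
ΔxΔp ≥ ℏ/2

The minimum momentum spread is:
Δp_min = ℏ/(2Δx)
Δp_min = (1.055e-34 J·s) / (2 × 2.100e-08 m)
Δp_min = 2.511e-27 kg·m/s

A wave packet cannot have both a well-defined position and well-defined momentum.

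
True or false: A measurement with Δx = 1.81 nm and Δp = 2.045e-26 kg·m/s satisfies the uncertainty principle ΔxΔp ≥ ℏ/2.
No, it violates the uncertainty principle (impossible measurement).

Calculate the product ΔxΔp:
ΔxΔp = (1.810e-09 m) × (2.045e-26 kg·m/s)
ΔxΔp = 3.701e-35 J·s

Compare to the minimum allowed value ℏ/2:
ℏ/2 = 5.273e-35 J·s

Since ΔxΔp = 3.701e-35 J·s < 5.273e-35 J·s = ℏ/2,
the measurement violates the uncertainty principle.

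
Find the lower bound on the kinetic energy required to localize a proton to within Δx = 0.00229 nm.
989.198 meV

Localizing a particle requires giving it sufficient momentum uncertainty:

1. From uncertainty principle: Δp ≥ ℏ/(2Δx)
   Δp_min = (1.055e-34 J·s) / (2 × 2.290e-12 m)
   Δp_min = 2.303e-23 kg·m/s

2. This momentum uncertainty corresponds to kinetic energy:
   KE ≈ (Δp)²/(2m) = (2.303e-23)²/(2 × 1.673e-27 kg)
   KE = 1.585e-19 J = 989.198 meV

Tighter localization requires more energy.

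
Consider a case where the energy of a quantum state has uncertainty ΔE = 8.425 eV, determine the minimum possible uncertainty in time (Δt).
39.063 as

Using the energy-time uncertainty principle:
ΔEΔt ≥ ℏ/2

The minimum uncertainty in time is:
Δt_min = ℏ/(2ΔE)
Δt_min = (1.055e-34 J·s) / (2 × 1.350e-18 J)
Δt_min = 3.906e-17 s = 39.063 as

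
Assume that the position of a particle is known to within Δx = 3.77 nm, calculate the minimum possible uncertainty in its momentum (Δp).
1.399 × 10^-26 kg·m/s

Using the Heisenberg uncertainty principle:
ΔxΔp ≥ ℏ/2

The minimum uncertainty in momentum is:
Δp_min = ℏ/(2Δx)
Δp_min = (1.055e-34 J·s) / (2 × 3.770e-09 m)
Δp_min = 1.399e-26 kg·m/s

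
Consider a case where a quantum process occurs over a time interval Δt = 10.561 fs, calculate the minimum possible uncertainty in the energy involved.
31.162 meV

Using the energy-time uncertainty principle:
ΔEΔt ≥ ℏ/2

The minimum uncertainty in energy is:
ΔE_min = ℏ/(2Δt)
ΔE_min = (1.055e-34 J·s) / (2 × 1.056e-14 s)
ΔE_min = 4.993e-21 J = 31.162 meV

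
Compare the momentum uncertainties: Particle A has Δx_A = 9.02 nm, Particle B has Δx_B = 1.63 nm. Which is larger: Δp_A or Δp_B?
Particle B has the larger minimum momentum uncertainty, by a factor of 5.53.

For each particle, the minimum momentum uncertainty is Δp_min = ℏ/(2Δx):

Particle A: Δp_A = ℏ/(2×9.020e-09 m) = 5.846e-27 kg·m/s
Particle B: Δp_B = ℏ/(2×1.630e-09 m) = 3.235e-26 kg·m/s

Ratio: Δp_B/Δp_A = 5.53

Since Δp_min ∝ 1/Δx, the particle with smaller position uncertainty (B) has larger momentum uncertainty.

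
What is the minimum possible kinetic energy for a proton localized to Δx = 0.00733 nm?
96.549 meV

Localizing a particle requires giving it sufficient momentum uncertainty:

1. From uncertainty principle: Δp ≥ ℏ/(2Δx)
   Δp_min = (1.055e-34 J·s) / (2 × 7.330e-12 m)
   Δp_min = 7.194e-24 kg·m/s

2. This momentum uncertainty corresponds to kinetic energy:
   KE ≈ (Δp)²/(2m) = (7.194e-24)²/(2 × 1.673e-27 kg)
   KE = 1.547e-20 J = 96.549 meV

Tighter localization requires more energy.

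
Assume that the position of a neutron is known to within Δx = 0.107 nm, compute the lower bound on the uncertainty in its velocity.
294.216 m/s

Using the Heisenberg uncertainty principle and Δp = mΔv:
ΔxΔp ≥ ℏ/2
Δx(mΔv) ≥ ℏ/2

The minimum uncertainty in velocity is:
Δv_min = ℏ/(2mΔx)
Δv_min = (1.055e-34 J·s) / (2 × 1.675e-27 kg × 1.070e-10 m)
Δv_min = 2.942e+02 m/s = 294.216 m/s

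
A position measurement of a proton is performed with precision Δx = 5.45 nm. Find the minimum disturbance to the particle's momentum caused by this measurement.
9.675 × 10^-27 kg·m/s

The uncertainty principle implies that measuring position disturbs momentum:
ΔxΔp ≥ ℏ/2

When we measure position with precision Δx, we necessarily introduce a momentum uncertainty:
Δp ≥ ℏ/(2Δx)
Δp_min = (1.055e-34 J·s) / (2 × 5.450e-09 m)
Δp_min = 9.675e-27 kg·m/s

The more precisely we measure position, the greater the momentum disturbance.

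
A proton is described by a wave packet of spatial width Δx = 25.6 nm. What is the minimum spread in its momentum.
2.060 × 10^-27 kg·m/s

For a wave packet, the spatial width Δx and momentum spread Δp are related by the uncertainty principle:
ΔxΔp ≥ ℏ/2

The minimum momentum spread is:
Δp_min = ℏ/(2Δx)
Δp_min = (1.055e-34 J·s) / (2 × 2.560e-08 m)
Δp_min = 2.060e-27 kg·m/s

A wave packet cannot have both a well-defined position and well-defined momentum.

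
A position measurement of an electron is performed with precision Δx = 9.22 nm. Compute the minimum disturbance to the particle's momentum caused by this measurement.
5.719 × 10^-27 kg·m/s

The uncertainty principle implies that measuring position disturbs momentum:
ΔxΔp ≥ ℏ/2

When we measure position with precision Δx, we necessarily introduce a momentum uncertainty:
Δp ≥ ℏ/(2Δx)
Δp_min = (1.055e-34 J·s) / (2 × 9.220e-09 m)
Δp_min = 5.719e-27 kg·m/s

The more precisely we measure position, the greater the momentum disturbance.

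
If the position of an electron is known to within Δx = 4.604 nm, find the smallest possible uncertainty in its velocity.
12.573 km/s

Using the Heisenberg uncertainty principle and Δp = mΔv:
ΔxΔp ≥ ℏ/2
Δx(mΔv) ≥ ℏ/2

The minimum uncertainty in velocity is:
Δv_min = ℏ/(2mΔx)
Δv_min = (1.055e-34 J·s) / (2 × 9.109e-31 kg × 4.604e-09 m)
Δv_min = 1.257e+04 m/s = 12.573 km/s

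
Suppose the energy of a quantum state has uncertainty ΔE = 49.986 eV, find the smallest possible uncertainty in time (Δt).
6.584 as

Using the energy-time uncertainty principle:
ΔEΔt ≥ ℏ/2

The minimum uncertainty in time is:
Δt_min = ℏ/(2ΔE)
Δt_min = (1.055e-34 J·s) / (2 × 8.009e-18 J)
Δt_min = 6.584e-18 s = 6.584 as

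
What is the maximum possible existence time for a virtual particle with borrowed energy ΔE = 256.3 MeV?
1.284 ys

Using the energy-time uncertainty principle:
ΔEΔt ≥ ℏ/2

For a virtual particle borrowing energy ΔE, the maximum lifetime is:
Δt_max = ℏ/(2ΔE)

Converting energy:
ΔE = 256.3 MeV = 4.106e-11 J

Δt_max = (1.055e-34 J·s) / (2 × 4.106e-11 J)
Δt_max = 1.284e-24 s = 1.284 ys

Virtual particles with higher borrowed energy exist for shorter times.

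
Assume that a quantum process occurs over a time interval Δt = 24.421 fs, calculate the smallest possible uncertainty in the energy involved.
13.476 meV

Using the energy-time uncertainty principle:
ΔEΔt ≥ ℏ/2

The minimum uncertainty in energy is:
ΔE_min = ℏ/(2Δt)
ΔE_min = (1.055e-34 J·s) / (2 × 2.442e-14 s)
ΔE_min = 2.159e-21 J = 13.476 meV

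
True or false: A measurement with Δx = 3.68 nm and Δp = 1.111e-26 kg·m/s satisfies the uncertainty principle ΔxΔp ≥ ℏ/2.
No, it violates the uncertainty principle (impossible measurement).

Calculate the product ΔxΔp:
ΔxΔp = (3.680e-09 m) × (1.111e-26 kg·m/s)
ΔxΔp = 4.088e-35 J·s

Compare to the minimum allowed value ℏ/2:
ℏ/2 = 5.273e-35 J·s

Since ΔxΔp = 4.088e-35 J·s < 5.273e-35 J·s = ℏ/2,
the measurement violates the uncertainty principle.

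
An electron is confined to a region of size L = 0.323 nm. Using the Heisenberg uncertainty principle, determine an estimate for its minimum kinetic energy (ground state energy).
91.297 meV

Using the uncertainty principle to estimate ground state energy:

1. The position uncertainty is approximately the confinement size:
   Δx ≈ L = 3.230e-10 m

2. From ΔxΔp ≥ ℏ/2, the minimum momentum uncertainty is:
   Δp ≈ ℏ/(2L) = 1.632e-25 kg·m/s

3. The kinetic energy is approximately:
   KE ≈ (Δp)²/(2m) = (1.632e-25)²/(2 × 9.109e-31 kg)
   KE ≈ 1.463e-20 J = 91.297 meV

This is an order-of-magnitude estimate of the ground state energy.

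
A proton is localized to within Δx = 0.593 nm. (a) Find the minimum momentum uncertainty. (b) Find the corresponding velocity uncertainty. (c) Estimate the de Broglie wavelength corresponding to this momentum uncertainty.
(a) Δp_min = 8.892 × 10^-26 kg·m/s
(b) Δv_min = 53.161 m/s
(c) λ_dB = 7.452 nm

Step-by-step:

(a) From the uncertainty principle:
Δp_min = ℏ/(2Δx) = (1.055e-34 J·s)/(2 × 5.930e-10 m) = 8.892e-26 kg·m/s

(b) The velocity uncertainty:
Δv = Δp/m = (8.892e-26 kg·m/s)/(1.673e-27 kg) = 5.316e+01 m/s = 53.161 m/s

(c) The de Broglie wavelength for this momentum:
λ = h/p = (6.626e-34 J·s)/(8.892e-26 kg·m/s) = 7.452e-09 m = 7.452 nm

Note: The de Broglie wavelength is comparable to the localization size, as expected from wave-particle duality.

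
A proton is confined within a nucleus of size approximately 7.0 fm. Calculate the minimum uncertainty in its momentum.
7.533 × 10^-21 kg·m/s

Using the Heisenberg uncertainty principle:
ΔxΔp ≥ ℏ/2

With Δx ≈ L = 7.000e-15 m (the confinement size):
Δp_min = ℏ/(2Δx)
Δp_min = (1.055e-34 J·s) / (2 × 7.000e-15 m)
Δp_min = 7.533e-21 kg·m/s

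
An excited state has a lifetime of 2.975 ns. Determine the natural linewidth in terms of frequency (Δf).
26.749 MHz

Using the energy-time uncertainty principle and E = hf:
ΔEΔt ≥ ℏ/2
hΔf·Δt ≥ ℏ/2

The minimum frequency uncertainty is:
Δf = ℏ/(2hτ) = 1/(4πτ)
Δf = 1/(4π × 2.975e-09 s)
Δf = 2.675e+07 Hz = 26.749 MHz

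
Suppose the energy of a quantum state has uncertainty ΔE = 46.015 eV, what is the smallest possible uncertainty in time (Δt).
7.152 as

Using the energy-time uncertainty principle:
ΔEΔt ≥ ℏ/2

The minimum uncertainty in time is:
Δt_min = ℏ/(2ΔE)
Δt_min = (1.055e-34 J·s) / (2 × 7.372e-18 J)
Δt_min = 7.152e-18 s = 7.152 as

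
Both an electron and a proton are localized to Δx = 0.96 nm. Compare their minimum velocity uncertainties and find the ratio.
The electron has the larger minimum velocity uncertainty, by a ratio of 1836.2.

For both particles, Δp_min = ℏ/(2Δx) = 5.493e-26 kg·m/s (same for both).

The velocity uncertainty is Δv = Δp/m:
- electron: Δv = 5.493e-26 / 9.109e-31 = 6.030e+04 m/s = 60.296 km/s
- proton: Δv = 5.493e-26 / 1.673e-27 = 3.284e+01 m/s = 32.838 m/s

Ratio: 6.030e+04 / 3.284e+01 = 1836.2

The lighter particle has larger velocity uncertainty because Δv ∝ 1/m.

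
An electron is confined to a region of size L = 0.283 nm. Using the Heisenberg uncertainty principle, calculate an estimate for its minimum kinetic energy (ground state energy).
118.930 meV

Using the uncertainty principle to estimate ground state energy:

1. The position uncertainty is approximately the confinement size:
   Δx ≈ L = 2.830e-10 m

2. From ΔxΔp ≥ ℏ/2, the minimum momentum uncertainty is:
   Δp ≈ ℏ/(2L) = 1.863e-25 kg·m/s

3. The kinetic energy is approximately:
   KE ≈ (Δp)²/(2m) = (1.863e-25)²/(2 × 9.109e-31 kg)
   KE ≈ 1.905e-20 J = 118.930 meV

This is an order-of-magnitude estimate of the ground state energy.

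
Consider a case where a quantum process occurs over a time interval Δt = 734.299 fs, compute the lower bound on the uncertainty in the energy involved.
448.191 μeV

Using the energy-time uncertainty principle:
ΔEΔt ≥ ℏ/2

The minimum uncertainty in energy is:
ΔE_min = ℏ/(2Δt)
ΔE_min = (1.055e-34 J·s) / (2 × 7.343e-13 s)
ΔE_min = 7.181e-23 J = 448.191 μeV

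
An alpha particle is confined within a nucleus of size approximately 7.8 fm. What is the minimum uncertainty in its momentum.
6.760 × 10^-21 kg·m/s

Using the Heisenberg uncertainty principle:
ΔxΔp ≥ ℏ/2

With Δx ≈ L = 7.800e-15 m (the confinement size):
Δp_min = ℏ/(2Δx)
Δp_min = (1.055e-34 J·s) / (2 × 7.800e-15 m)
Δp_min = 6.760e-21 kg·m/s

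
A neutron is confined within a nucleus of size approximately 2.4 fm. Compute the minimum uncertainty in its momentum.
2.197 × 10^-20 kg·m/s

Using the Heisenberg uncertainty principle:
ΔxΔp ≥ ℏ/2

With Δx ≈ L = 2.400e-15 m (the confinement size):
Δp_min = ℏ/(2Δx)
Δp_min = (1.055e-34 J·s) / (2 × 2.400e-15 m)
Δp_min = 2.197e-20 kg·m/s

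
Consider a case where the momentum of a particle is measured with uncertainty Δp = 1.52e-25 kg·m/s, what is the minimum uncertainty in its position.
346.899 pm

Using the Heisenberg uncertainty principle:
ΔxΔp ≥ ℏ/2

The minimum uncertainty in position is:
Δx_min = ℏ/(2Δp)
Δx_min = (1.055e-34 J·s) / (2 × 1.520e-25 kg·m/s)
Δx_min = 3.469e-10 m = 346.899 pm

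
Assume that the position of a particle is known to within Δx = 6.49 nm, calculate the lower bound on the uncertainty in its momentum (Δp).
8.125 × 10^-27 kg·m/s

Using the Heisenberg uncertainty principle:
ΔxΔp ≥ ℏ/2

The minimum uncertainty in momentum is:
Δp_min = ℏ/(2Δx)
Δp_min = (1.055e-34 J·s) / (2 × 6.490e-09 m)
Δp_min = 8.125e-27 kg·m/s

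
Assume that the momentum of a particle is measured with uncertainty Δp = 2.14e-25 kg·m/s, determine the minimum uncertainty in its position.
246.395 pm

Using the Heisenberg uncertainty principle:
ΔxΔp ≥ ℏ/2

The minimum uncertainty in position is:
Δx_min = ℏ/(2Δp)
Δx_min = (1.055e-34 J·s) / (2 × 2.140e-25 kg·m/s)
Δx_min = 2.464e-10 m = 246.395 pm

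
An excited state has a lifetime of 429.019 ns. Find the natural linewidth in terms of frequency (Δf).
185.487 kHz

Using the energy-time uncertainty principle and E = hf:
ΔEΔt ≥ ℏ/2
hΔf·Δt ≥ ℏ/2

The minimum frequency uncertainty is:
Δf = ℏ/(2hτ) = 1/(4πτ)
Δf = 1/(4π × 4.290e-07 s)
Δf = 1.855e+05 Hz = 185.487 kHz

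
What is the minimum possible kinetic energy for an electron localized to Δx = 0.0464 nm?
4.424 eV

Localizing a particle requires giving it sufficient momentum uncertainty:

1. From uncertainty principle: Δp ≥ ℏ/(2Δx)
   Δp_min = (1.055e-34 J·s) / (2 × 4.640e-11 m)
   Δp_min = 1.136e-24 kg·m/s

2. This momentum uncertainty corresponds to kinetic energy:
   KE ≈ (Δp)²/(2m) = (1.136e-24)²/(2 × 9.109e-31 kg)
   KE = 7.088e-19 J = 4.424 eV

Tighter localization requires more energy.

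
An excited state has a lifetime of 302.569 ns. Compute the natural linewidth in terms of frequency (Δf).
263.006 kHz

Using the energy-time uncertainty principle and E = hf:
ΔEΔt ≥ ℏ/2
hΔf·Δt ≥ ℏ/2

The minimum frequency uncertainty is:
Δf = ℏ/(2hτ) = 1/(4πτ)
Δf = 1/(4π × 3.026e-07 s)
Δf = 2.630e+05 Hz = 263.006 kHz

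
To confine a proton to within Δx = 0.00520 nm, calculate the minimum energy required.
191.844 meV

Localizing a particle requires giving it sufficient momentum uncertainty:

1. From uncertainty principle: Δp ≥ ℏ/(2Δx)
   Δp_min = (1.055e-34 J·s) / (2 × 5.200e-12 m)
   Δp_min = 1.014e-23 kg·m/s

2. This momentum uncertainty corresponds to kinetic energy:
   KE ≈ (Δp)²/(2m) = (1.014e-23)²/(2 × 1.673e-27 kg)
   KE = 3.074e-20 J = 191.844 meV

Tighter localization requires more energy.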